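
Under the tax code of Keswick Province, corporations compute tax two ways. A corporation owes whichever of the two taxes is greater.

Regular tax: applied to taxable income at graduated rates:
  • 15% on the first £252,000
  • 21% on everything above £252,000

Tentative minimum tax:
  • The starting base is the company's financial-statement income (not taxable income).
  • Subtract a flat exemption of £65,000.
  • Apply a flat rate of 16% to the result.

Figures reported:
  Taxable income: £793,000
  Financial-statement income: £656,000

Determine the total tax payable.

Regular tax:
  £252,000 × 15% = £37,800
  £541,000 × 21% = £113,610
  → £151,410

Tentative minimum tax:
  Base (financial-statement income): £656,000
  Less exemption £65,000 → base £591,000
  £591,000 × 16% = £94,560

£151,410 > £94,560, so the regular tax governs.

£151,410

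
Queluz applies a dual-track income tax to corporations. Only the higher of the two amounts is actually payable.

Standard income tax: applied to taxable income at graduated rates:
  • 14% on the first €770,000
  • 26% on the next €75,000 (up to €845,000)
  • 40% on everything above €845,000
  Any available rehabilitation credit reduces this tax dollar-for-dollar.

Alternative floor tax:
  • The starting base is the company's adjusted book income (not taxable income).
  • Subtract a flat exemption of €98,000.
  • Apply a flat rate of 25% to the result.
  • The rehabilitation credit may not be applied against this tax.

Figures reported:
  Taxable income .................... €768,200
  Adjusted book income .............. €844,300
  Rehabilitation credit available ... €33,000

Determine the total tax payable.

Alternative floor tax:
  Base (adjusted book income): €844,300
  Less exemption €98,000 → base €746,300
  €746,300 × 25% = €186,575

Standard income tax:
  €768,200 × 14% = €107,548
  Less rehabilitation credit €33,000 → €74,548

€186,575 > €74,548, so the alternative floor tax is the binding amount.

€186,575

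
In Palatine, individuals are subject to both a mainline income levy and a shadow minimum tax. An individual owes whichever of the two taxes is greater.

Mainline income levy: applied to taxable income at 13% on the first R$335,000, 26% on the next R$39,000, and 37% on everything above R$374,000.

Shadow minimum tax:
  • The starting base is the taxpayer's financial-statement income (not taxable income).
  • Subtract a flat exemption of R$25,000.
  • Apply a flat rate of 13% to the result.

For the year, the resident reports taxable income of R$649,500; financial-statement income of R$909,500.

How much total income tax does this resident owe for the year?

R$155,625

Mainline income levy:
  R$335,000 × 13% = R$43,550
  R$39,000 × 26% = R$10,140
  R$275,500 × 37% = R$101,935
  → R$155,625

Shadow minimum tax:
  Base (financial-statement income): R$909,500
  Less exemption R$25,000 → base R$884,500
  R$884,500 × 13% = R$114,985

R$155,625 > R$114,985, so the mainline income levy governs.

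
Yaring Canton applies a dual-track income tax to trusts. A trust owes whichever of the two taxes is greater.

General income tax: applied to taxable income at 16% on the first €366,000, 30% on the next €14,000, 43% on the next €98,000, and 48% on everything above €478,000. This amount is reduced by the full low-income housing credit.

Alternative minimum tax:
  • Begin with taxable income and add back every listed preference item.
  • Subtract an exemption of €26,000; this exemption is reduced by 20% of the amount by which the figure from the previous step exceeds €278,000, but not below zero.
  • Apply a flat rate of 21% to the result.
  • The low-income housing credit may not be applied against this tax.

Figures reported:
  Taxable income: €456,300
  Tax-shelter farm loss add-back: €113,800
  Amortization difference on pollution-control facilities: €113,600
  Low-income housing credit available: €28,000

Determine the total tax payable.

€143,577

General income tax:
  €366,000 × 16% = €58,560
  €14,000 × 30% = €4,200
  €76,300 × 43% = €32,809
  → €95,569
  Less low-income housing credit €28,000 → €67,569

Alternative minimum tax:
  Adjusted income: €456,300 + €113,800 + €113,600 = €683,700
  Exemption: 20% × (€683,700 − €278,000) = €81,140 ≥ €26,000, so the exemption is fully phased out
  Base: €683,700 − €0 = €683,700
  €683,700 × 21% = €143,577

€143,577 > €67,569, so the alternative minimum tax is the binding amount.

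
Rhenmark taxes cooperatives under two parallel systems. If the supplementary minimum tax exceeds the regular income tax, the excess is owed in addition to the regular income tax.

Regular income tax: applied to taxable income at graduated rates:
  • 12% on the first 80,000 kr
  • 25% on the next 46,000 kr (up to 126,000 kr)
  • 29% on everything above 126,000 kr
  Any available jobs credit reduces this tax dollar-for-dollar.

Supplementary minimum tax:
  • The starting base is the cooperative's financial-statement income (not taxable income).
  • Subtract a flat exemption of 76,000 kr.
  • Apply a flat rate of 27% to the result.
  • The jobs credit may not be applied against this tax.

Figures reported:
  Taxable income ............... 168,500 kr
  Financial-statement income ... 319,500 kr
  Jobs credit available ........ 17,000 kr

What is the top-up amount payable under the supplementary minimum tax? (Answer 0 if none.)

Supplementary minimum tax:
  Base (financial-statement income): 319,500 kr
  Less exemption 76,000 kr → base 243,500 kr
  243,500 kr × 27% = 65,745 kr

Regular income tax:
  80,000 kr × 12% = 9,600 kr
  46,000 kr × 25% = 11,500 kr
  42,500 kr × 29% = 12,325 kr
  → 33,425 kr
  Less jobs credit 17,000 kr → 16,425 kr

Excess of supplementary minimum tax over regular income tax: 65,745 kr − 16,425 kr = 49,320 kr.

49,320 kr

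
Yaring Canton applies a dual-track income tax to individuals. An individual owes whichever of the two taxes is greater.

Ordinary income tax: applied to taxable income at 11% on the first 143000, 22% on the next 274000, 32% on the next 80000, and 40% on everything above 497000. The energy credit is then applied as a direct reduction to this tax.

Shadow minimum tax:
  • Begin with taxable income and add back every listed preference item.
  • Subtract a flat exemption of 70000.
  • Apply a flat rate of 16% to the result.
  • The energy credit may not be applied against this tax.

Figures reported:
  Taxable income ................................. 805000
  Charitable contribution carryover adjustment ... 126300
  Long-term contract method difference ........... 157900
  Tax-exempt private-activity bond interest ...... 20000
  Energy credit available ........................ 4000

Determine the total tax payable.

220810

Ordinary income tax:
  143000 × 11% = 15730
  274000 × 22% = 60280
  80000 × 32% = 25600
  308000 × 40% = 123200
  → 224810
  Less energy credit 4000 → 220810

Shadow minimum tax:
  Adjusted income: 805000 + 126300 + 157900 + 20000 = 1109200
  Less exemption 70000 → base 1039200
  1039200 × 16% = 166272

220810 > 166272, so the ordinary income tax governs.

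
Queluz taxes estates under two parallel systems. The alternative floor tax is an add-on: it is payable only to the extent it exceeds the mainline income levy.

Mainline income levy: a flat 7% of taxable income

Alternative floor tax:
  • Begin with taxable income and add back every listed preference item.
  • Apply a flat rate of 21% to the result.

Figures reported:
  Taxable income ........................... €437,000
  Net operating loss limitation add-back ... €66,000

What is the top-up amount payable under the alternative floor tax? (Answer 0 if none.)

Mainline income levy:
  €437,000 × 7% = €30,590

Alternative floor tax:
  Adjusted income: €437,000 + €66,000 = €503,000
  €503,000 × 21% = €105,630

Excess of alternative floor tax over mainline income levy: €105,630 − €30,590 = €75,040.

€75,040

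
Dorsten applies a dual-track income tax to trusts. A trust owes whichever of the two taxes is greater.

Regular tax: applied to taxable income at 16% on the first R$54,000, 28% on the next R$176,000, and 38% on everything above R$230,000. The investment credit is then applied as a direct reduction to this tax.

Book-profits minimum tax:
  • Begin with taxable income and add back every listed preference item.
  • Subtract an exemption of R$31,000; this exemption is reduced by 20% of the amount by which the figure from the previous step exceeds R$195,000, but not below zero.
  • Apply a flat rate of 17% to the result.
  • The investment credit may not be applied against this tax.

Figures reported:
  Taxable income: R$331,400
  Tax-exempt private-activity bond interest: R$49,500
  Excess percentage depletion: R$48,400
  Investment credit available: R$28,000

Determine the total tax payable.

Book-profits minimum tax:
  Adjusted income: R$331,400 + R$49,500 + R$48,400 = R$429,300
  Exemption: 20% × (R$429,300 − R$195,000) = R$46,860 ≥ R$31,000, so the exemption is fully phased out
  Base: R$429,300 − R$0 = R$429,300
  R$429,300 × 17% = R$72,981

Regular tax:
  R$54,000 × 16% = R$8,640
  R$176,000 × 28% = R$49,280
  R$101,400 × 38% = R$38,532
  → R$96,452
  Less investment credit R$28,000 → R$68,452

R$72,981 > R$68,452, so the book-profits minimum tax is the binding amount.

R$72,981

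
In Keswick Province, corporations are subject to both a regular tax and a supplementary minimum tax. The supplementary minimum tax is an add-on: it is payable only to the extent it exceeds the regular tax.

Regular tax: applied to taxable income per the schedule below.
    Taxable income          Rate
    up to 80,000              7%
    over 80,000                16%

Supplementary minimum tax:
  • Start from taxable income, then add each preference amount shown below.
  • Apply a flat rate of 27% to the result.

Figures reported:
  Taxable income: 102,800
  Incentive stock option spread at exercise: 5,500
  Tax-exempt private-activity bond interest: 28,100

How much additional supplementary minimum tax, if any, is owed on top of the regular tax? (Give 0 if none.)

27,580

Supplementary minimum tax:
  Adjusted income: 102,800 + 5,500 + 28,100 = 136,400
  136,400 × 27% = 36,828

Regular tax:
  80,000 × 7% = 5,600
  22,800 × 16% = 3,648
  → 9,248

Excess of supplementary minimum tax over regular tax: 36,828 − 9,248 = 27,580.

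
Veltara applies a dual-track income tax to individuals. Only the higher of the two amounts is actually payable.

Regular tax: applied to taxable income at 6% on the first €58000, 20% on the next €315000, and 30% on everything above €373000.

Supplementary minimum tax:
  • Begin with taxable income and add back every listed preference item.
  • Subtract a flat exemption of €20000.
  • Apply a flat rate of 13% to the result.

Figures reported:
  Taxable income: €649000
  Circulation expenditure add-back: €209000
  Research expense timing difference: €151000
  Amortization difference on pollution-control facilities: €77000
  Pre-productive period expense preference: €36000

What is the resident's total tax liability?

Supplementary minimum tax:
  Adjusted income: €649000 + €209000 + €151000 + €77000 + €36000 = €1122000
  Less exemption €20000 → base €1102000
  €1102000 × 13% = €143260

Regular tax:
  €58000 × 6% = €3480
  €315000 × 20% = €63000
  €276000 × 30% = €82800
  → €149280

€149280 > €143260, so the regular tax governs.

€149280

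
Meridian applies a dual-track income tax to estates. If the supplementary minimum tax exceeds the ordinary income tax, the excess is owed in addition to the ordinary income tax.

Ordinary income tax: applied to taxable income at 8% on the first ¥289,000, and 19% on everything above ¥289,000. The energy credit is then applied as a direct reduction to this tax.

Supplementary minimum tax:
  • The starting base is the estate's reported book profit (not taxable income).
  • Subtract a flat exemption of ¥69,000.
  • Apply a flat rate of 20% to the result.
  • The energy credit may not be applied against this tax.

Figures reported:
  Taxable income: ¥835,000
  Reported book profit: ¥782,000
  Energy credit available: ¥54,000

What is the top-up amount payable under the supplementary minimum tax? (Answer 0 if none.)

¥69,740

Supplementary minimum tax:
  Base (reported book profit): ¥782,000
  Less exemption ¥69,000 → base ¥713,000
  ¥713,000 × 20% = ¥142,600

Ordinary income tax:
  ¥289,000 × 8% = ¥23,120
  ¥546,000 × 19% = ¥103,740
  → ¥126,860
  Less energy credit ¥54,000 → ¥72,860

Excess of supplementary minimum tax over ordinary income tax: ¥142,600 − ¥72,860 = ¥69,740.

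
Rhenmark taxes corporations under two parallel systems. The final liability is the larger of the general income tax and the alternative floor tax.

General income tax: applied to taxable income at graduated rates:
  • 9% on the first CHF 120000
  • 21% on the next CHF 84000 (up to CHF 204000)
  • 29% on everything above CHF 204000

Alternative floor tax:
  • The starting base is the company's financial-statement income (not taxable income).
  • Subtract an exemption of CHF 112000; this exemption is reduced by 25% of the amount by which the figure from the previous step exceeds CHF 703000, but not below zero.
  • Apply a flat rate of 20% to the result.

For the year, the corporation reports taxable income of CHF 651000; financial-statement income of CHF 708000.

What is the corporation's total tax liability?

Alternative floor tax:
  Base (financial-statement income): CHF 708000
  Exemption: CHF 112000 − 25% × (CHF 708000 − CHF 703000) = CHF 112000 − CHF 1250 = CHF 110750
  Base: CHF 708000 − CHF 110750 = CHF 597250
  CHF 597250 × 20% = CHF 119450

General income tax:
  CHF 120000 × 9% = CHF 10800
  CHF 84000 × 21% = CHF 17640
  CHF 447000 × 29% = CHF 129630
  → CHF 158070

CHF 158070 > CHF 119450, so the general income tax governs.

CHF 158070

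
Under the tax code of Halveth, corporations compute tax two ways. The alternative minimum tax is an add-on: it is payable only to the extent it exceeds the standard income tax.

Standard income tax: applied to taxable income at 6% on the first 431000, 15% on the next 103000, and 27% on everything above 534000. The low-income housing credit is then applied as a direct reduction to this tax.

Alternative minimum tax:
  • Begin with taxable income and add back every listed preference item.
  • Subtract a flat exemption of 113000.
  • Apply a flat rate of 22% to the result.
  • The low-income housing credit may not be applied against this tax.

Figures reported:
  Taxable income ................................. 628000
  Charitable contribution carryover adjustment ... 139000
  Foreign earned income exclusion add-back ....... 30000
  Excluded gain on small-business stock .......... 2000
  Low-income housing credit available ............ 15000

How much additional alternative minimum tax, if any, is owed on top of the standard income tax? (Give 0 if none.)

99230

Standard income tax:
  431000 × 6% = 25860
  103000 × 15% = 15450
  94000 × 27% = 25380
  → 66690
  Less low-income housing credit 15000 → 51690

Alternative minimum tax:
  Adjusted income: 628000 + 139000 + 30000 + 2000 = 799000
  Less exemption 113000 → base 686000
  686000 × 22% = 150920

Excess of alternative minimum tax over standard income tax: 150920 − 51690 = 99230.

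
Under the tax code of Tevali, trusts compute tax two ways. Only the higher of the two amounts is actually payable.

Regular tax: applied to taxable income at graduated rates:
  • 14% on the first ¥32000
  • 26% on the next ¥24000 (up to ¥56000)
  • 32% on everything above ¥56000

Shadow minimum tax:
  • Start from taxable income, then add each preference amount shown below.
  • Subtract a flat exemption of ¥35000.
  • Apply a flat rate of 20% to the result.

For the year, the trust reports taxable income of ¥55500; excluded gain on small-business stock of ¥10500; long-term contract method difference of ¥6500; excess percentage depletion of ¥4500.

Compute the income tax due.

Regular tax:
  ¥32000 × 14% = ¥4480
  ¥23500 × 26% = ¥6110
  → ¥10590

Shadow minimum tax:
  Adjusted income: ¥55500 + ¥10500 + ¥6500 + ¥4500 = ¥77000
  Less exemption ¥35000 → base ¥42000
  ¥42000 × 20% = ¥8400

¥10590 > ¥8400, so the regular tax governs.

¥10590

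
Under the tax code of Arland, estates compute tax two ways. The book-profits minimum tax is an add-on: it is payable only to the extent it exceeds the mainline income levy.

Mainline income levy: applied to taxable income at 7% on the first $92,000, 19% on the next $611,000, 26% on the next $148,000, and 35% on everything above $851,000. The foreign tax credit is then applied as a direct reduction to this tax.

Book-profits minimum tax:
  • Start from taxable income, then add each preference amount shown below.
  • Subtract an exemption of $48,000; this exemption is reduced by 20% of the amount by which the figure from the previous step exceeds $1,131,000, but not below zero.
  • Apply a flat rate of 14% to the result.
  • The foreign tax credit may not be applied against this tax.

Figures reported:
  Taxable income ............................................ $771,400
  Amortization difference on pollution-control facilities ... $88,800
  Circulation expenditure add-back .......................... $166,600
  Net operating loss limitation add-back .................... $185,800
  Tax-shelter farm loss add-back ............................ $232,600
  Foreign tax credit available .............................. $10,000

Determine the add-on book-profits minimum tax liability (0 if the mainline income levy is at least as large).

$72,014

Mainline income levy:
  $92,000 × 7% = $6,440
  $611,000 × 19% = $116,090
  $68,400 × 26% = $17,784
  → $140,314
  Less foreign tax credit $10,000 → $130,314

Book-profits minimum tax:
  Adjusted income: $771,400 + $88,800 + $166,600 + $185,800 + $232,600 = $1,445,200
  Exemption: 20% × ($1,445,200 − $1,131,000) = $62,840 ≥ $48,000, so the exemption is fully phased out
  Base: $1,445,200 − $0 = $1,445,200
  $1,445,200 × 14% = $202,328

Excess of book-profits minimum tax over mainline income levy: $202,328 − $130,314 = $72,014.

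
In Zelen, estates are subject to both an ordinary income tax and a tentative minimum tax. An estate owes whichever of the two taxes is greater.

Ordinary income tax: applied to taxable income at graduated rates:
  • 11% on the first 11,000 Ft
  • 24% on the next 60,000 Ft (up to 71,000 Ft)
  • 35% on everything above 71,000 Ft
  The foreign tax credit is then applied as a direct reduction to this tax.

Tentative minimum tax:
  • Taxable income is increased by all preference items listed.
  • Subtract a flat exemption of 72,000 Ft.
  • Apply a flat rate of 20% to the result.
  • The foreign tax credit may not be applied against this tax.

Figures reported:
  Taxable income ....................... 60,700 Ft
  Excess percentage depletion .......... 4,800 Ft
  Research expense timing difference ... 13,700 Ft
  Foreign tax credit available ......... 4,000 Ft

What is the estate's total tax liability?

Tentative minimum tax:
  Adjusted income: 60,700 Ft + 4,800 Ft + 13,700 Ft = 79,200 Ft
  Less exemption 72,000 Ft → base 7,200 Ft
  7,200 Ft × 20% = 1,440 Ft

Ordinary income tax:
  11,000 Ft × 11% = 1,210 Ft
  49,700 Ft × 24% = 11,928 Ft
  → 13,138 Ft
  Less foreign tax credit 4,000 Ft → 9,138 Ft

9,138 Ft > 1,440 Ft, so the ordinary income tax governs.

9,138 Ft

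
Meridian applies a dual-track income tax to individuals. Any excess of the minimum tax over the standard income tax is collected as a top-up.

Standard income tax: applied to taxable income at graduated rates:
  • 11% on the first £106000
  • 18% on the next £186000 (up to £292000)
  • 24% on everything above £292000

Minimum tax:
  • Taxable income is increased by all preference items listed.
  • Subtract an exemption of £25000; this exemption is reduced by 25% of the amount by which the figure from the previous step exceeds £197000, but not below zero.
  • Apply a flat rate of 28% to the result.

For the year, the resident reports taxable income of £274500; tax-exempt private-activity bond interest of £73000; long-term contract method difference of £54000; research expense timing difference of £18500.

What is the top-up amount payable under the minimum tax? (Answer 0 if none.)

Standard income tax:
  £106000 × 11% = £11660
  £168500 × 18% = £30330
  → £41990

Minimum tax:
  Adjusted income: £274500 + £73000 + £54000 + £18500 = £420000
  Exemption: 25% × (£420000 − £197000) = £55750 ≥ £25000, so the exemption is fully phased out
  Base: £420000 − £0 = £420000
  £420000 × 28% = £117600

Excess of minimum tax over standard income tax: £117600 − £41990 = £75610.

£75610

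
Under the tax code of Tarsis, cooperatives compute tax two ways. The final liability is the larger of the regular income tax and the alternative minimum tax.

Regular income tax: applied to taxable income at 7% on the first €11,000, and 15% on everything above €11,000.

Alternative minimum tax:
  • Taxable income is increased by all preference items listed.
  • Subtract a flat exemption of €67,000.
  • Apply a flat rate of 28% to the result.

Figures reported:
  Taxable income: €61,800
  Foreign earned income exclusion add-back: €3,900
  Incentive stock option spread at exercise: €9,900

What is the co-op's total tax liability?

Alternative minimum tax:
  Adjusted income: €61,800 + €3,900 + €9,900 = €75,600
  Less exemption €67,000 → base €8,600
  €8,600 × 28% = €2,408

Regular income tax:
  €11,000 × 7% = €770
  €50,800 × 15% = €7,620
  → €8,390

€8,390 > €2,408, so the regular income tax governs.

€8,390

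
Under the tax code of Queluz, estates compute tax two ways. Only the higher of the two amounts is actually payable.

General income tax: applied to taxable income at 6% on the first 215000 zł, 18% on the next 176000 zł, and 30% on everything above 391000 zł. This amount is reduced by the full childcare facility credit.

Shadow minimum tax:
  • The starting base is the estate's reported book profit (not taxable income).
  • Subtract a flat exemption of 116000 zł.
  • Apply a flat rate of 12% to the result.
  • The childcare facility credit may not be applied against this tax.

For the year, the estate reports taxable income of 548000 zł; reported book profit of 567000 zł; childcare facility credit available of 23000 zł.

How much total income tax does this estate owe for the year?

General income tax:
  215000 zł × 6% = 12900 zł
  176000 zł × 18% = 31680 zł
  157000 zł × 30% = 47100 zł
  → 91680 zł
  Less childcare facility credit 23000 zł → 68680 zł

Shadow minimum tax:
  Base (reported book profit): 567000 zł
  Less exemption 116000 zł → base 451000 zł
  451000 zł × 12% = 54120 zł

68680 zł > 54120 zł, so the general income tax governs.

68680 zł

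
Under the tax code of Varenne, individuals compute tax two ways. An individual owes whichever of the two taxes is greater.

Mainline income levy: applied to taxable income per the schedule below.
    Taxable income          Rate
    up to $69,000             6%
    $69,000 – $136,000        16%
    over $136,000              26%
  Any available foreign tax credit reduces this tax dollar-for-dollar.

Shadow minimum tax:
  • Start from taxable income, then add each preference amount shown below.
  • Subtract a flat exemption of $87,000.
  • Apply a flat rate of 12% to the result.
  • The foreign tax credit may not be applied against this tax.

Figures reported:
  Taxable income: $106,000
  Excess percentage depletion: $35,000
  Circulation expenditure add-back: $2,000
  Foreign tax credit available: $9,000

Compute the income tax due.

Mainline income levy:
  $69,000 × 6% = $4,140
  $37,000 × 16% = $5,920
  → $10,060
  Less foreign tax credit $9,000 → $1,060

Shadow minimum tax:
  Adjusted income: $106,000 + $35,000 + $2,000 = $143,000
  Less exemption $87,000 → base $56,000
  $56,000 × 12% = $6,720

$6,720 > $1,060, so the shadow minimum tax is the binding amount.

$6,720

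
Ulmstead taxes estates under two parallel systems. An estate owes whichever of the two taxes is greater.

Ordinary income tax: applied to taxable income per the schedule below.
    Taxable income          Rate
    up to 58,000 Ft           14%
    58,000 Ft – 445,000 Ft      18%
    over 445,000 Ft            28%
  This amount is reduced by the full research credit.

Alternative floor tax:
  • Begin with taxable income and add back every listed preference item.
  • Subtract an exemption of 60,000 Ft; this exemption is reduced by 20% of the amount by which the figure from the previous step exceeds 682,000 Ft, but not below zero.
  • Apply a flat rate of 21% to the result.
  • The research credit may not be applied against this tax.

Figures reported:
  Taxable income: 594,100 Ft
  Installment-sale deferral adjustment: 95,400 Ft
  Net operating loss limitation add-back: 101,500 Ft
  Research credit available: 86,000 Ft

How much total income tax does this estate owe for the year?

158,088 Ft

Ordinary income tax:
  58,000 Ft × 14% = 8,120 Ft
  387,000 Ft × 18% = 69,660 Ft
  149,100 Ft × 28% = 41,748 Ft
  → 119,528 Ft
  Less research credit 86,000 Ft → 33,528 Ft

Alternative floor tax:
  Adjusted income: 594,100 Ft + 95,400 Ft + 101,500 Ft = 791,000 Ft
  Exemption: 60,000 Ft − 20% × (791,000 Ft − 682,000 Ft) = 60,000 Ft − 21,800 Ft = 38,200 Ft
  Base: 791,000 Ft − 38,200 Ft = 752,800 Ft
  752,800 Ft × 21% = 158,088 Ft

158,088 Ft > 33,528 Ft, so the alternative floor tax is the binding amount.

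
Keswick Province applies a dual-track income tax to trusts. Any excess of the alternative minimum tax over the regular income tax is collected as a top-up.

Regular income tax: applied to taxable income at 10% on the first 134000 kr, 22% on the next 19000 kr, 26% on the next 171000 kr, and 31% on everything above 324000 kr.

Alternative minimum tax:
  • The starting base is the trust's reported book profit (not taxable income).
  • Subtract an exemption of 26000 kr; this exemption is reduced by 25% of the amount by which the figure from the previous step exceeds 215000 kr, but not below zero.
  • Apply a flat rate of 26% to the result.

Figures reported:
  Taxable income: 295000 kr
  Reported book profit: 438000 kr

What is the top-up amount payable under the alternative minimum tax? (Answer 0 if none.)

59380 kr

Regular income tax:
  134000 kr × 10% = 13400 kr
  19000 kr × 22% = 4180 kr
  142000 kr × 26% = 36920 kr
  → 54500 kr

Alternative minimum tax:
  Base (reported book profit): 438000 kr
  Exemption: 25% × (438000 kr − 215000 kr) = 55750 kr ≥ 26000 kr, so the exemption is fully phased out
  Base: 438000 kr − 0 kr = 438000 kr
  438000 kr × 26% = 113880 kr

Excess of alternative minimum tax over regular income tax: 113880 kr − 54500 kr = 59380 kr.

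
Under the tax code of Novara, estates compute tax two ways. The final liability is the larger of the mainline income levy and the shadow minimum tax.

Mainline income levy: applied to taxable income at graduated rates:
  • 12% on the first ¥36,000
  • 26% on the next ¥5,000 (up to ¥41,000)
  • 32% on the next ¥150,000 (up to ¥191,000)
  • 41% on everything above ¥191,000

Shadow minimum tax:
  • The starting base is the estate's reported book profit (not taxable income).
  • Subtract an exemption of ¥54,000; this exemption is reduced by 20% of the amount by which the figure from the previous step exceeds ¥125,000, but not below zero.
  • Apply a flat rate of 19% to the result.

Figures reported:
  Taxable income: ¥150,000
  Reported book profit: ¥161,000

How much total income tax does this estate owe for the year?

Shadow minimum tax:
  Base (reported book profit): ¥161,000
  Exemption: ¥54,000 − 20% × (¥161,000 − ¥125,000) = ¥54,000 − ¥7,200 = ¥46,800
  Base: ¥161,000 − ¥46,800 = ¥114,200
  ¥114,200 × 19% = ¥21,698

Mainline income levy:
  ¥36,000 × 12% = ¥4,320
  ¥5,000 × 26% = ¥1,300
  ¥109,000 × 32% = ¥34,880
  → ¥40,500

¥40,500 > ¥21,698, so the mainline income levy governs.

¥40,500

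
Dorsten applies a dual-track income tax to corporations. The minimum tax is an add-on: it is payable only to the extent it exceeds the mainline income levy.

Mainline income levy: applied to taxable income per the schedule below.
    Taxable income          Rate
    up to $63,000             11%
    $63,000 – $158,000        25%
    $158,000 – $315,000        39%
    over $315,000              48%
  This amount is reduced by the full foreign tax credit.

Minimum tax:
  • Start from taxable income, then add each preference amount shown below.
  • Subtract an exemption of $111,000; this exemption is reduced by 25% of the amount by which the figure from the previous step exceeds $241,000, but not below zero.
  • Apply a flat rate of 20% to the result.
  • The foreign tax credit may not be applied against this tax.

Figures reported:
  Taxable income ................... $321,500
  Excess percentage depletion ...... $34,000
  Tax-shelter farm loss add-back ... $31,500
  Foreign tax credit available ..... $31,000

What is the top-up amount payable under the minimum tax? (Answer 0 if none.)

$0

Minimum tax:
  Adjusted income: $321,500 + $34,000 + $31,500 = $387,000
  Exemption: $111,000 − 25% × ($387,000 − $241,000) = $111,000 − $36,500 = $74,500
  Base: $387,000 − $74,500 = $312,500
  $312,500 × 20% = $62,500

Mainline income levy:
  $63,000 × 11% = $6,930
  $95,000 × 25% = $23,750
  $157,000 × 39% = $61,230
  $6,500 × 48% = $3,120
  → $95,030
  Less foreign tax credit $31,000 → $64,030

$62,500 ≤ $64,030, so no add-on is due.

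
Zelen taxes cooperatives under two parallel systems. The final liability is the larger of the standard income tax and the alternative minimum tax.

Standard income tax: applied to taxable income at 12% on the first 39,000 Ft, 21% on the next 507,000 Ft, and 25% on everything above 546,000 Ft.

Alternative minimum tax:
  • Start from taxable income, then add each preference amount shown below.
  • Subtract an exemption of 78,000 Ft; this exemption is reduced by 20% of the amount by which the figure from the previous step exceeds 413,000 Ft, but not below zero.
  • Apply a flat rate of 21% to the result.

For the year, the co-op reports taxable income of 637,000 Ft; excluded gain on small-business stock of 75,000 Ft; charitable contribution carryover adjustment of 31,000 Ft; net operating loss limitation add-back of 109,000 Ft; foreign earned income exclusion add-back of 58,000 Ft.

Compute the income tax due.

191,100 Ft

Alternative minimum tax:
  Adjusted income: 637,000 Ft + 75,000 Ft + 31,000 Ft + 109,000 Ft + 58,000 Ft = 910,000 Ft
  Exemption: 20% × (910,000 Ft − 413,000 Ft) = 99,400 Ft ≥ 78,000 Ft, so the exemption is fully phased out
  Base: 910,000 Ft − 0 Ft = 910,000 Ft
  910,000 Ft × 21% = 191,100 Ft

Standard income tax:
  39,000 Ft × 12% = 4,680 Ft
  507,000 Ft × 21% = 106,470 Ft
  91,000 Ft × 25% = 22,750 Ft
  → 133,900 Ft

191,100 Ft > 133,900 Ft, so the alternative minimum tax is the binding amount.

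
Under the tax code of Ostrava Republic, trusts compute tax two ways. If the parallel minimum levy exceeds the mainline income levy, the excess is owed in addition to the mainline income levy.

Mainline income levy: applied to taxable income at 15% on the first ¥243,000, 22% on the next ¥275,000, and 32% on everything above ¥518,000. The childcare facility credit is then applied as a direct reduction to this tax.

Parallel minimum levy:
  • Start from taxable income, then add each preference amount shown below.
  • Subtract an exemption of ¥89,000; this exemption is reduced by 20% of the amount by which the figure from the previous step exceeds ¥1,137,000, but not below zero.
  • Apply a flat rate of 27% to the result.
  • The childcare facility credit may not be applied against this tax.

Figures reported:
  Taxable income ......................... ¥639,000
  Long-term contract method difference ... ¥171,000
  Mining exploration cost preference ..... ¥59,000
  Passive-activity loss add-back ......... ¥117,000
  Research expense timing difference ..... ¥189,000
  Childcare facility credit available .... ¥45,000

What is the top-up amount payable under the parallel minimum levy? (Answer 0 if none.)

Mainline income levy:
  ¥243,000 × 15% = ¥36,450
  ¥275,000 × 22% = ¥60,500
  ¥121,000 × 32% = ¥38,720
  → ¥135,670
  Less childcare facility credit ¥45,000 → ¥90,670

Parallel minimum levy:
  Adjusted income: ¥639,000 + ¥171,000 + ¥59,000 + ¥117,000 + ¥189,000 = ¥1,175,000
  Exemption: ¥89,000 − 20% × (¥1,175,000 − ¥1,137,000) = ¥89,000 − ¥7,600 = ¥81,400
  Base: ¥1,175,000 − ¥81,400 = ¥1,093,600
  ¥1,093,600 × 27% = ¥295,272

Excess of parallel minimum levy over mainline income levy: ¥295,272 − ¥90,670 = ¥204,602.

¥204,602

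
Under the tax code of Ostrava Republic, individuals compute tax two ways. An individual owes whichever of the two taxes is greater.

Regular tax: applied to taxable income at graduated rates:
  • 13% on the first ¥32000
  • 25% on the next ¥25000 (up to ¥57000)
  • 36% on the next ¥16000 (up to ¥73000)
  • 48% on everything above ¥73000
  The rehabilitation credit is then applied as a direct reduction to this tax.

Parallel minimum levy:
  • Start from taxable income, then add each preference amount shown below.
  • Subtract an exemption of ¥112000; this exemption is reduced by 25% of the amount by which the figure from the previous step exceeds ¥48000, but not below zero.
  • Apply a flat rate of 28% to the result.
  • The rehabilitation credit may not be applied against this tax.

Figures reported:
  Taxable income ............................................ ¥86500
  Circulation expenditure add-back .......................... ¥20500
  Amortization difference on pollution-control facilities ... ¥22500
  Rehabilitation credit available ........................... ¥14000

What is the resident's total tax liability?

¥10605

Regular tax:
  ¥32000 × 13% = ¥4160
  ¥25000 × 25% = ¥6250
  ¥16000 × 36% = ¥5760
  ¥13500 × 48% = ¥6480
  → ¥22650
  Less rehabilitation credit ¥14000 → ¥8650

Parallel minimum levy:
  Adjusted income: ¥86500 + ¥20500 + ¥22500 = ¥129500
  Exemption: ¥112000 − 25% × (¥129500 − ¥48000) = ¥112000 − ¥20375 = ¥91625
  Base: ¥129500 − ¥91625 = ¥37875
  ¥37875 × 28% = ¥10605

¥10605 > ¥8650, so the parallel minimum levy is the binding amount.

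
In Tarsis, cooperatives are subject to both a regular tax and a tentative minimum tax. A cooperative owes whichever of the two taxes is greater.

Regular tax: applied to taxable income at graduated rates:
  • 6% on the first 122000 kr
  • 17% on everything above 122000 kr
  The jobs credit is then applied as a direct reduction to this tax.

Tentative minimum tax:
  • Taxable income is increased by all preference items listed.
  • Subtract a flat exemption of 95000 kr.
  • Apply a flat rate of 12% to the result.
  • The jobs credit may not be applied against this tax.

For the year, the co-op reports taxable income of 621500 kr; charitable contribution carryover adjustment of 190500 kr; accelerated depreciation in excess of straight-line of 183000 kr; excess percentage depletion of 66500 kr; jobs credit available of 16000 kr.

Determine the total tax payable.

115980 kr

Regular tax:
  122000 kr × 6% = 7320 kr
  499500 kr × 17% = 84915 kr
  → 92235 kr
  Less jobs credit 16000 kr → 76235 kr

Tentative minimum tax:
  Adjusted income: 621500 kr + 190500 kr + 183000 kr + 66500 kr = 1061500 kr
  Less exemption 95000 kr → base 966500 kr
  966500 kr × 12% = 115980 kr

115980 kr > 76235 kr, so the tentative minimum tax is the binding amount.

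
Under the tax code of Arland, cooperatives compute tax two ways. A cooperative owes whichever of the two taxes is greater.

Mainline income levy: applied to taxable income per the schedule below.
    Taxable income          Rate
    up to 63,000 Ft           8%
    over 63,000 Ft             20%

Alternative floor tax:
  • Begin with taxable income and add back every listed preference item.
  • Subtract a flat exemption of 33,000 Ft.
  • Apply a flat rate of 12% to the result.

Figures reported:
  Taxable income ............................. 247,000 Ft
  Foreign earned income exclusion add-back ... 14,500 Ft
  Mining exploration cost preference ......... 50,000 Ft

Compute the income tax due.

Alternative floor tax:
  Adjusted income: 247,000 Ft + 14,500 Ft + 50,000 Ft = 311,500 Ft
  Less exemption 33,000 Ft → base 278,500 Ft
  278,500 Ft × 12% = 33,420 Ft

Mainline income levy:
  63,000 Ft × 8% = 5,040 Ft
  184,000 Ft × 20% = 36,800 Ft
  → 41,840 Ft

41,840 Ft > 33,420 Ft, so the mainline income levy governs.

41,840 Ft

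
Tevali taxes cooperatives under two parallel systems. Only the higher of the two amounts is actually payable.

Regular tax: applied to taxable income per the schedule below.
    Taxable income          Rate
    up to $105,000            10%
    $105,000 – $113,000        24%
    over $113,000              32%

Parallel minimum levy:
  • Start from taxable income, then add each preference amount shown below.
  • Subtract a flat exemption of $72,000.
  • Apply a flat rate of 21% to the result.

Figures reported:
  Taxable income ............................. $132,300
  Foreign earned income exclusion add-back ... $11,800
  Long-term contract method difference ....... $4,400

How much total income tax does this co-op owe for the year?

$18,596

Parallel minimum levy:
  Adjusted income: $132,300 + $11,800 + $4,400 = $148,500
  Less exemption $72,000 → base $76,500
  $76,500 × 21% = $16,065

Regular tax:
  $105,000 × 10% = $10,500
  $8,000 × 24% = $1,920
  $19,300 × 32% = $6,176
  → $18,596

$18,596 > $16,065, so the regular tax governs.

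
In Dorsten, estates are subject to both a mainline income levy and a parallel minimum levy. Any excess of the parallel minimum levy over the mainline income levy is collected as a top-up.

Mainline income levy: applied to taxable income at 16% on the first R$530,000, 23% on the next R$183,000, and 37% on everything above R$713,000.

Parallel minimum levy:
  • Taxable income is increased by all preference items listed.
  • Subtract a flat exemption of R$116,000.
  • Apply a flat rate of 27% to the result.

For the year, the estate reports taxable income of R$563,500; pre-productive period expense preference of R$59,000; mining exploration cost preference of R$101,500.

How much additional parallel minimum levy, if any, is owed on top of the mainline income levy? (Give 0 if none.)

R$71,655

Mainline income levy:
  R$530,000 × 16% = R$84,800
  R$33,500 × 23% = R$7,705
  → R$92,505

Parallel minimum levy:
  Adjusted income: R$563,500 + R$59,000 + R$101,500 = R$724,000
  Less exemption R$116,000 → base R$608,000
  R$608,000 × 27% = R$164,160

Excess of parallel minimum levy over mainline income levy: R$164,160 − R$92,505 = R$71,655.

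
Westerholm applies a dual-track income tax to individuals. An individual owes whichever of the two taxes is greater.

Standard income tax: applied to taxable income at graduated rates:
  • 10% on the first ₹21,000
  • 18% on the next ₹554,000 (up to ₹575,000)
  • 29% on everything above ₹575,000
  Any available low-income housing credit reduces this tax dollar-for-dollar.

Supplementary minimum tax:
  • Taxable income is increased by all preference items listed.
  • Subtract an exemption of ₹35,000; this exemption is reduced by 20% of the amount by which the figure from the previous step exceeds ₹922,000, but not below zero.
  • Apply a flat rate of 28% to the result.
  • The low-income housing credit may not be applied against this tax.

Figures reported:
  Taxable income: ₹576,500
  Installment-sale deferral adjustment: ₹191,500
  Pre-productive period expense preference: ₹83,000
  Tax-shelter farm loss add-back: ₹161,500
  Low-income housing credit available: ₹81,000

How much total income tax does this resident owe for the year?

Supplementary minimum tax:
  Adjusted income: ₹576,500 + ₹191,500 + ₹83,000 + ₹161,500 = ₹1,012,500
  Exemption: ₹35,000 − 20% × (₹1,012,500 − ₹922,000) = ₹35,000 − ₹18,100 = ₹16,900
  Base: ₹1,012,500 − ₹16,900 = ₹995,600
  ₹995,600 × 28% = ₹278,768

Standard income tax:
  ₹21,000 × 10% = ₹2,100
  ₹554,000 × 18% = ₹99,720
  ₹1,500 × 29% = ₹435
  → ₹102,255
  Less low-income housing credit ₹81,000 → ₹21,255

₹278,768 > ₹21,255, so the supplementary minimum tax is the binding amount.

₹278,768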